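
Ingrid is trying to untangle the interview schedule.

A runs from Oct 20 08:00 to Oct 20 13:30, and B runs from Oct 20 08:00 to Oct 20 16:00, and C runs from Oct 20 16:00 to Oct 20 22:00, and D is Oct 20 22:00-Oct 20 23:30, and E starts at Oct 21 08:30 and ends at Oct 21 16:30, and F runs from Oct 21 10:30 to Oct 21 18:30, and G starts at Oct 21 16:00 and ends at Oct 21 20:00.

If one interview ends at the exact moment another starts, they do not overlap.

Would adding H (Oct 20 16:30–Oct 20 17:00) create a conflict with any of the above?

A: ends Oct 20 13:30 at or before H starts Oct 20 16:30 → clear.
B: ends Oct 20 16:00 at or before H starts Oct 20 16:30 → clear.
C: starts Oct 20 16:00 before H ends Oct 20 17:00, and ends Oct 20 22:00 after H starts Oct 20 16:30 → overlap.
D: starts Oct 20 22:00 at or after H ends Oct 20 17:00 → clear.
E: starts Oct 21 08:30 at or after H ends Oct 20 17:00 → clear.
F: starts Oct 21 10:30 at or after H ends Oct 20 17:00 → clear.
G: starts Oct 21 16:00 at or after H ends Oct 20 17:00 → clear.
H overlaps C.

Yes — it overlaps C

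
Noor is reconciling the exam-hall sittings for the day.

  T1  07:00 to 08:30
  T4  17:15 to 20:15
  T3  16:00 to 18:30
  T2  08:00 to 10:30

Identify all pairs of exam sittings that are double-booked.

T1 & T2, T3 & T4

Sorted by start: T1, T2, T3, T4.
T2 starts before T1 ends → T1 and T2 overlap.
T3 starts after T1 ends; T1 is clear from here.
T3 starts after T2 ends; T2 is clear from here.
T4 starts before T3 ends → T3 and T4 overlap.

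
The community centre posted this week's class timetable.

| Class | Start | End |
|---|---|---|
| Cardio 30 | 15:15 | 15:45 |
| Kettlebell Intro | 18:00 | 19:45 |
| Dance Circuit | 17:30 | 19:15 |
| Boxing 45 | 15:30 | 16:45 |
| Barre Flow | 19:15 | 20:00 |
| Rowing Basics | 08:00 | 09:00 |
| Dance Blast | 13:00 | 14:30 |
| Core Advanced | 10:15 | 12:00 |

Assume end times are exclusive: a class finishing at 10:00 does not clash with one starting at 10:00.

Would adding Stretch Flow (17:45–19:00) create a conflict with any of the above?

Yes — it overlaps Dance Circuit, Kettlebell Intro

Rowing Basics: ends 09:00 at or before Stretch Flow starts 17:45 → clear.
Core Advanced: ends 12:00 at or before Stretch Flow starts 17:45 → clear.
Dance Blast: ends 14:30 at or before Stretch Flow starts 17:45 → clear.
Cardio 30: ends 15:45 at or before Stretch Flow starts 17:45 → clear.
Boxing 45: ends 16:45 at or before Stretch Flow starts 17:45 → clear.
Dance Circuit: starts 17:30 before Stretch Flow ends 19:00, and ends 19:15 after Stretch Flow starts 17:45 → overlap.
Kettlebell Intro: starts 18:00 before Stretch Flow ends 19:00, and ends 19:45 after Stretch Flow starts 17:45 → overlap.
Barre Flow: starts 19:15 at or after Stretch Flow ends 19:00 → clear.
Stretch Flow overlaps Dance Circuit, Kettlebell Intro.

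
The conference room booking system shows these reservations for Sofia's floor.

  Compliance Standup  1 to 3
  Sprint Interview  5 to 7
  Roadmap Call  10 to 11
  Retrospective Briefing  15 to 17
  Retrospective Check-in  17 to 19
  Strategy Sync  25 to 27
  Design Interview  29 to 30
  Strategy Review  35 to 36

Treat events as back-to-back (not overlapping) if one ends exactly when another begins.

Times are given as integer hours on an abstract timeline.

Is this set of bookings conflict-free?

Yes

Sorted by start: Compliance Standup, Sprint Interview, Roadmap Call, Retrospective Briefing, Retrospective Check-in, Strategy Sync, Design Interview, Strategy Review.
Sprint Interview starts after Compliance Standup ends; Compliance Standup is clear from here.
Roadmap Call starts after Sprint Interview ends; Sprint Interview is clear from here.
Retrospective Briefing starts after Roadmap Call ends; Roadmap Call is clear from here.
Retrospective Check-in starts exactly when Retrospective Briefing ends (back-to-back, no overlap); Retrospective Briefing is clear from here.
Strategy Sync starts after Retrospective Check-in ends; Retrospective Check-in is clear from here.
Design Interview starts after Strategy Sync ends; Strategy Sync is clear from here.
Strategy Review starts after Design Interview ends.
Every pair is clear; the schedule has no overlaps.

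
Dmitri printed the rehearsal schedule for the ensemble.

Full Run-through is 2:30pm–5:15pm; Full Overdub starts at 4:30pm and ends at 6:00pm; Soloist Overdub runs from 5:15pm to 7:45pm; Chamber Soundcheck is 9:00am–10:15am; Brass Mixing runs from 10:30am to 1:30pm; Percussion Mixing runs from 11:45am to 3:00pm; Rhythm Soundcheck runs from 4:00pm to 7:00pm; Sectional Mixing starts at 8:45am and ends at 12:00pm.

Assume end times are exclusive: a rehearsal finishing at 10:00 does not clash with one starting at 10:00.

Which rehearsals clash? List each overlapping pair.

Brass Mixing & Percussion Mixing, Brass Mixing & Sectional Mixing, Chamber Soundcheck & Sectional Mixing, Full Overdub & Full Run-through, Full Overdub & Rhythm Soundcheck, Full Overdub & Soloist Overdub, Full Run-through & Percussion Mixing, Full Run-through & Rhythm Soundcheck, Percussion Mixing & Sectional Mixing, Rhythm Soundcheck & Soloist Overdub

Sorted by start: Sectional Mixing, Chamber Soundcheck, Brass Mixing, Percussion Mixing, Full Run-through, Rhythm Soundcheck, Full Overdub, Soloist Overdub.
Chamber Soundcheck starts before Sectional Mixing ends → Sectional Mixing and Chamber Soundcheck overlap.
Brass Mixing starts before Sectional Mixing ends → Sectional Mixing and Brass Mixing overlap.
Percussion Mixing starts before Sectional Mixing ends → Sectional Mixing and Percussion Mixing overlap.
Full Run-through starts after Sectional Mixing ends — done with Sectional Mixing.
Brass Mixing starts after Chamber Soundcheck ends — done with Chamber Soundcheck.
Percussion Mixing starts before Brass Mixing ends → Brass Mixing and Percussion Mixing overlap.
Full Run-through starts after Brass Mixing ends — done with Brass Mixing.
Full Run-through starts before Percussion Mixing ends → Percussion Mixing and Full Run-through overlap.
Rhythm Soundcheck starts after Percussion Mixing ends — done with Percussion Mixing.
Rhythm Soundcheck starts before Full Run-through ends → Full Run-through and Rhythm Soundcheck overlap.
Full Overdub starts before Full Run-through ends → Full Run-through and Full Overdub overlap.
Soloist Overdub starts exactly when Full Run-through ends (back-to-back, no overlap).
Full Overdub starts before Rhythm Soundcheck ends → Rhythm Soundcheck and Full Overdub overlap.
Soloist Overdub starts before Rhythm Soundcheck ends → Rhythm Soundcheck and Soloist Overdub overlap.
Soloist Overdub starts before Full Overdub ends → Full Overdub and Soloist Overdub overlap.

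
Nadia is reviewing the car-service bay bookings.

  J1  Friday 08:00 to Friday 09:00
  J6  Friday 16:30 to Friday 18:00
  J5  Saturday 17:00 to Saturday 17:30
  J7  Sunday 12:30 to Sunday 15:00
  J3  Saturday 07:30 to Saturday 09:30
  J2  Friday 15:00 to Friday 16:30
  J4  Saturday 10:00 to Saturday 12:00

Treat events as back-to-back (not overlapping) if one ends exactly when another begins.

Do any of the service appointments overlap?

Sorted by start: J1, J2, J6, J3, J4, J5, J7.
J2 starts after J1 ends; J1 is clear from here.
J6 starts exactly when J2 ends (back-to-back, no overlap); J2 is clear from here.
J3 starts after J6 ends; J6 is clear from here.
J4 starts after J3 ends; J3 is clear from here.
J5 starts after J4 ends; J4 is clear from here.
J7 starts after J5 ends.
Every pair is clear; the schedule has no overlaps.

No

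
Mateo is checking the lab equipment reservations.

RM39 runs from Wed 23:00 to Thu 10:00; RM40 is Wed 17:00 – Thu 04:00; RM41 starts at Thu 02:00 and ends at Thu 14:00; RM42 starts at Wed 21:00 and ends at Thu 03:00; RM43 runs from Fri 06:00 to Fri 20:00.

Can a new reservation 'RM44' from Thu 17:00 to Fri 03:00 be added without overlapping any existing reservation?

RM40: ends Thu 04:00 at or before RM44 starts Thu 17:00 → clear.
RM42: ends Thu 03:00 at or before RM44 starts Thu 17:00 → clear.
RM39: ends Thu 10:00 at or before RM44 starts Thu 17:00 → clear.
RM41: ends Thu 14:00 at or before RM44 starts Thu 17:00 → clear.
RM43: starts Fri 06:00 at or after RM44 ends Fri 03:00 → clear.

Yes — the slot is free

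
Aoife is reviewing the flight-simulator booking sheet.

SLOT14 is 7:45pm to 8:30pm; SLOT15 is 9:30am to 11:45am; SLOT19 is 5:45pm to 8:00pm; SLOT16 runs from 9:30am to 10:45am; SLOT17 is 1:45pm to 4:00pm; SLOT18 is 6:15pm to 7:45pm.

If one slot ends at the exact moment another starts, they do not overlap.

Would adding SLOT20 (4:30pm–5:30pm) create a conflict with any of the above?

No — it doesn't clash with anything

SLOT15: ends 11:45am at or before SLOT20 starts 4:30pm → clear.
SLOT16: ends 10:45am at or before SLOT20 starts 4:30pm → clear.
SLOT17: ends 4:00pm at or before SLOT20 starts 4:30pm → clear.
SLOT19: starts 5:45pm at or after SLOT20 ends 5:30pm → clear.
SLOT18: starts 6:15pm at or after SLOT20 ends 5:30pm → clear.
SLOT14: starts 7:45pm at or after SLOT20 ends 5:30pm → clear.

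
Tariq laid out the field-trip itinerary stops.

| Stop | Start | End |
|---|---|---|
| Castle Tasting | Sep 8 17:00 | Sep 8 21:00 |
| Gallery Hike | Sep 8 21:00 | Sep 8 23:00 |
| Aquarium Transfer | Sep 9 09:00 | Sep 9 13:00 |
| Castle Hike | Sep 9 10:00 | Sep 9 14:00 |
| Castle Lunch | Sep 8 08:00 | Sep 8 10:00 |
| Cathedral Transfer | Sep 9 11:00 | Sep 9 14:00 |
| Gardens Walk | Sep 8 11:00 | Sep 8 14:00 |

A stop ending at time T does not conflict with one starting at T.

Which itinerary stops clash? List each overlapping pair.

Sorted by start: Castle Lunch, Gardens Walk, Castle Tasting, Gallery Hike, Aquarium Transfer, Castle Hike, Cathedral Transfer.
Gardens Walk starts after Castle Lunch ends; Castle Lunch is clear from here.
Castle Tasting starts after Gardens Walk ends; Gardens Walk is clear from here.
Gallery Hike starts exactly when Castle Tasting ends (back-to-back, no overlap); Castle Tasting is clear from here.
Aquarium Transfer starts after Gallery Hike ends; Gallery Hike is clear from here.
Castle Hike starts before Aquarium Transfer ends → Aquarium Transfer and Castle Hike overlap.
Cathedral Transfer starts before Aquarium Transfer ends → Aquarium Transfer and Cathedral Transfer overlap.
Cathedral Transfer starts before Castle Hike ends → Castle Hike and Cathedral Transfer overlap.

Aquarium Transfer & Castle Hike, Aquarium Transfer & Cathedral Transfer, Castle Hike & Cathedral Transfer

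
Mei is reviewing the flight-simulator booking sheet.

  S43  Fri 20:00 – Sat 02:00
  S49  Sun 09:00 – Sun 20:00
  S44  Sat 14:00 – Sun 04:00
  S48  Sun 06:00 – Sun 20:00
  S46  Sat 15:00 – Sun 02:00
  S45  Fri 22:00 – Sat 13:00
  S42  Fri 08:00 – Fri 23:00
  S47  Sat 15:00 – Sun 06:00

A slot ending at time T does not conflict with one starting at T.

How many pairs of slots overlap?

7

Sorted by start: S42, S43, S45, S44, S46, S47, S48, S49.
S43 starts before S42 ends → S42 and S43 overlap.
S45 starts before S42 ends → S42 and S45 overlap.
S44 starts after S42 ends; S42 is clear from here.
S45 starts before S43 ends → S43 and S45 overlap.
S44 starts after S43 ends; S43 is clear from here.
S44 starts after S45 ends; S45 is clear from here.
S46 starts before S44 ends → S44 and S46 overlap.
S47 starts before S44 ends → S44 and S47 overlap.
S48 starts after S44 ends; S44 is clear from here.
S47 starts before S46 ends → S46 and S47 overlap.
S48 starts after S46 ends; S46 is clear from here.
S48 starts exactly when S47 ends (back-to-back, no overlap); S47 is clear from here.
S49 starts before S48 ends → S48 and S49 overlap.
Overlapping pairs: S42 & S43, S42 & S45, S43 & S45, S44 & S46, S44 & S47, S46 & S47, S48 & S49 — 7 in total.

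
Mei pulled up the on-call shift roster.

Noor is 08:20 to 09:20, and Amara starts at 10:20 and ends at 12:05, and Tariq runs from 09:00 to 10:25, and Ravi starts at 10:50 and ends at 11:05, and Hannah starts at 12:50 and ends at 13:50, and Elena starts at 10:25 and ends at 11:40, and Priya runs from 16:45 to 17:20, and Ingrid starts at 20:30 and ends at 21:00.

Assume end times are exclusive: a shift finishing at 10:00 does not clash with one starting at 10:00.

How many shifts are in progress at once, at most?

Walk through starts and ends in time order (an end at T is processed before a start at T):
08:20 start Noor → 1
09:00 start Tariq → 2
09:20 end Noor → 1
10:20 start Amara → 2
10:25 end Tariq → 1
10:25 start Elena → 2
10:50 start Ravi → 3
11:05 end Ravi → 2
11:40 end Elena → 1
12:05 end Amara → 0
12:50 start Hannah → 1
13:50 end Hannah → 0
16:45 start Priya → 1
17:20 end Priya → 0
20:30 start Ingrid → 1
21:00 end Ingrid → 0
Peak is 3, at 10:50 (Amara, Elena, Ravi).

3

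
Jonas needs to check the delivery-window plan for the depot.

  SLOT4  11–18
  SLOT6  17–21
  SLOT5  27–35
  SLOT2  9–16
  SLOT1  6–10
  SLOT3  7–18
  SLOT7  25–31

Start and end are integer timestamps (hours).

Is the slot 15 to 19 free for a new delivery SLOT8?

SLOT1: ends 10 at or before SLOT8 starts 15 → clear.
SLOT3: starts 7 before SLOT8 ends 19, and ends 18 after SLOT8 starts 15 → overlap.
SLOT2: starts 9 before SLOT8 ends 19, and ends 16 after SLOT8 starts 15 → overlap.
SLOT4: starts 11 before SLOT8 ends 19, and ends 18 after SLOT8 starts 15 → overlap.
SLOT6: starts 17 before SLOT8 ends 19, and ends 21 after SLOT8 starts 15 → overlap.
SLOT7: starts 25 at or after SLOT8 ends 19 → clear.
SLOT5: starts 27 at or after SLOT8 ends 19 → clear.
SLOT8 overlaps SLOT2, SLOT3, SLOT4, SLOT6.

No — it overlaps SLOT2, SLOT3, SLOT4, SLOT6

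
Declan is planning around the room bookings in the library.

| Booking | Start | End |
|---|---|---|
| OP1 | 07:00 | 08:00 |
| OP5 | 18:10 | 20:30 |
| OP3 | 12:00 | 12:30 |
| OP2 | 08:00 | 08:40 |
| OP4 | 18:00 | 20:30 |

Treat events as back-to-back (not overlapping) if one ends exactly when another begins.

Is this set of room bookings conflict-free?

No

Check each pair: they overlap iff neither finishes before the other starts.
Sorted by start: OP1, OP2, OP3, OP4, OP5.
OP2 starts exactly when OP1 ends (back-to-back, no overlap) — done with OP1.
OP3 starts after OP2 ends — done with OP2.
OP4 starts after OP3 ends — done with OP3.
OP5 starts before OP4 ends → OP4 and OP5 overlap.
That's a conflict, so the schedule is not conflict-free.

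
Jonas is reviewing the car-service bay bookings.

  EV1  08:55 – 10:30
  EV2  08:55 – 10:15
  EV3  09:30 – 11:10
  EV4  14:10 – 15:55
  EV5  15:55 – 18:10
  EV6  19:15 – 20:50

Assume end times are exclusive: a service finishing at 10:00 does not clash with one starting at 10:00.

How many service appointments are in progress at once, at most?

Sweep the timeline, counting +1 at each start and −1 at each end (ends before starts at a tie):
08:55 start EV1 → 1
08:55 start EV2 → 2
09:30 start EV3 → 3
10:15 end EV2 → 2
10:30 end EV1 → 1
11:10 end EV3 → 0
14:10 start EV4 → 1
15:55 end EV4 → 0
15:55 start EV5 → 1
18:10 end EV5 → 0
19:15 start EV6 → 1
20:50 end EV6 → 0
Peak is 3, at 09:30 (EV1, EV2, EV3).

3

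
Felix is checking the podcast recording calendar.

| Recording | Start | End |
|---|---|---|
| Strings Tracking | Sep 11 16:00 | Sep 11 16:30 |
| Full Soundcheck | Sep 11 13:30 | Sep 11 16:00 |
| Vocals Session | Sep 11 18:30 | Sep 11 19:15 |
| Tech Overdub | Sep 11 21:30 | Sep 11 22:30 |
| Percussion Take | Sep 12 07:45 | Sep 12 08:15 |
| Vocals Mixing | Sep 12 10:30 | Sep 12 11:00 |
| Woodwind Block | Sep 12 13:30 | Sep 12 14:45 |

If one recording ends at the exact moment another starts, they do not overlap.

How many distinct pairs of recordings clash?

0

Sorted by start: Full Soundcheck, Strings Tracking, Vocals Session, Tech Overdub, Percussion Take, Vocals Mixing, Woodwind Block.
Strings Tracking starts exactly when Full Soundcheck ends (back-to-back, no overlap), so nothing later overlaps Full Soundcheck either.
Vocals Session starts after Strings Tracking ends, so nothing later overlaps Strings Tracking either.
Tech Overdub starts after Vocals Session ends, so nothing later overlaps Vocals Session either.
Percussion Take starts after Tech Overdub ends, so nothing later overlaps Tech Overdub either.
Vocals Mixing starts after Percussion Take ends, so nothing later overlaps Percussion Take either.
Woodwind Block starts after Vocals Mixing ends.
No pair overlaps.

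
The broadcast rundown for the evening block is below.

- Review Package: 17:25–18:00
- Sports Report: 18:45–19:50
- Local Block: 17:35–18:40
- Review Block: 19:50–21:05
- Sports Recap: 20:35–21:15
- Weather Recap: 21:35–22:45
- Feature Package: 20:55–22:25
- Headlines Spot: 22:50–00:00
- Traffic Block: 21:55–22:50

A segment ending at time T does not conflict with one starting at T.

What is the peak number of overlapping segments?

3

Walk through starts and ends in time order (an end at T is processed before a start at T):
17:25 start Review Package → 1
17:35 start Local Block → 2
18:00 end Review Package → 1
18:40 end Local Block → 0
18:45 start Sports Report → 1
19:50 end Sports Report → 0
19:50 start Review Block → 1
20:35 start Sports Recap → 2
20:55 start Feature Package → 3
21:05 end Review Block → 2
21:15 end Sports Recap → 1
21:35 start Weather Recap → 2
21:55 start Traffic Block → 3
22:25 end Feature Package → 2
22:45 end Weather Recap → 1
22:50 end Traffic Block → 0
22:50 start Headlines Spot → 1
00:00 end Headlines Spot → 0
Peak is 3, at 20:55 (Feature Package, Review Block, Sports Recap).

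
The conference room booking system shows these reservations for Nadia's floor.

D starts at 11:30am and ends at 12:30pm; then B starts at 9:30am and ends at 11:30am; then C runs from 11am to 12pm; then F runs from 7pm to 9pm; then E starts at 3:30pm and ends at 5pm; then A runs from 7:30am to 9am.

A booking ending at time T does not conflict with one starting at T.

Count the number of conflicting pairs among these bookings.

Two intervals overlap when each starts before the other ends.
Sorted by start: A, B, C, D, E, F.
B starts after A ends, so A has no further overlaps.
C starts before B ends → B and C overlap.
D starts exactly when B ends (back-to-back, no overlap), so B has no further overlaps.
D starts before C ends → C and D overlap.
E starts after C ends, so C has no further overlaps.
E starts after D ends, so D has no further overlaps.
F starts after E ends.
Overlapping pairs: B & C, C & D — 2 in total.

2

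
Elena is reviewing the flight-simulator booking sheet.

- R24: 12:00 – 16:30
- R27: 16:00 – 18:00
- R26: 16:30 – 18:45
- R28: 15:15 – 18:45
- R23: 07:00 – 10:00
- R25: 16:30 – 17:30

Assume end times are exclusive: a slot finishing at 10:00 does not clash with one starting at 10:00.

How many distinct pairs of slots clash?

8

Sorted by start: R23, R24, R28, R27, R25, R26.
R24 starts after R23 ends; R23 is clear from here.
R28 starts before R24 ends → R24 and R28 overlap.
R27 starts before R24 ends → R24 and R27 overlap.
R25 starts exactly when R24 ends (back-to-back, no overlap); R24 is clear from here.
R27 starts before R28 ends → R28 and R27 overlap.
R25 starts before R28 ends → R28 and R25 overlap.
R26 starts before R28 ends → R28 and R26 overlap.
R25 starts before R27 ends → R27 and R25 overlap.
R26 starts before R27 ends → R27 and R26 overlap.
R26 starts before R25 ends → R25 and R26 overlap.
Overlapping pairs: R24 & R27, R24 & R28, R25 & R26, R25 & R27, R25 & R28, R26 & R27, R26 & R28, R27 & R28 — 8 in total.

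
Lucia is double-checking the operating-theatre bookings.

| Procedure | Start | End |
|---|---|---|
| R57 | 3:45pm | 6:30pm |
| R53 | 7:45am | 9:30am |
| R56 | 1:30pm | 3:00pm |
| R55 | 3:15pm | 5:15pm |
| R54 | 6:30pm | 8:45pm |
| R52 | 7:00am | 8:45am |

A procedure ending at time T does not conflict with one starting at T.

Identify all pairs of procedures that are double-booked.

R52 & R53, R55 & R57

Two intervals overlap when each starts before the other ends.
Sorted by start: R52, R53, R56, R55, R57, R54.
R53 starts before R52 ends → R52 and R53 overlap.
R56 starts after R52 ends, so R52 has no further overlaps.
R56 starts after R53 ends, so R53 has no further overlaps.
R55 starts after R56 ends, so R56 has no further overlaps.
R57 starts before R55 ends → R55 and R57 overlap.
R54 starts after R55 ends.
R54 starts exactly when R57 ends (back-to-back, no overlap).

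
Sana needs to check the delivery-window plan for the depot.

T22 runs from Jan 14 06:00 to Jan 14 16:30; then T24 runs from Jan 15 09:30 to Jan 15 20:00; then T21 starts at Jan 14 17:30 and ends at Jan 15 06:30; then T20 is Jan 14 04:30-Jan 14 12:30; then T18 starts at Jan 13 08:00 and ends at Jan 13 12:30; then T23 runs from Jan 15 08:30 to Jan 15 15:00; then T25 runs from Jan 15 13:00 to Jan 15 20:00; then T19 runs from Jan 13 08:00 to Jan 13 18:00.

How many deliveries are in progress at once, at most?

Walk through starts and ends in time order (an end at T is processed before a start at T):
Jan 13 08:00 start T18 → 1
Jan 13 08:00 start T19 → 2
Jan 13 12:30 end T18 → 1
Jan 13 18:00 end T19 → 0
Jan 14 04:30 start T20 → 1
Jan 14 06:00 start T22 → 2
Jan 14 12:30 end T20 → 1
Jan 14 16:30 end T22 → 0
Jan 14 17:30 start T21 → 1
Jan 15 06:30 end T21 → 0
Jan 15 08:30 start T23 → 1
Jan 15 09:30 start T24 → 2
Jan 15 13:00 start T25 → 3
Jan 15 15:00 end T23 → 2
Jan 15 20:00 end T24 → 1
Jan 15 20:00 end T25 → 0
Peak is 3, at Jan 15 13:00 (T23, T24, T25).

3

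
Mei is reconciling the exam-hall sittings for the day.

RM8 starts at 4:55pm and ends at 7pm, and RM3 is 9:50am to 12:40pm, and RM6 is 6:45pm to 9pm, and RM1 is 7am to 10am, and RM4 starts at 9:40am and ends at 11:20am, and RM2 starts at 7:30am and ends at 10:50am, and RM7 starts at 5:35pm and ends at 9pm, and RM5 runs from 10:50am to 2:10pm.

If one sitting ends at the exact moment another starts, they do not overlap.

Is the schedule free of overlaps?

Check each pair: they overlap iff neither finishes before the other starts.
Sorted by start: RM1, RM2, RM4, RM3, RM5, RM8, RM7, RM6.
RM2 starts before RM1 ends → RM1 and RM2 overlap.
That's a conflict, so the schedule is not conflict-free.

No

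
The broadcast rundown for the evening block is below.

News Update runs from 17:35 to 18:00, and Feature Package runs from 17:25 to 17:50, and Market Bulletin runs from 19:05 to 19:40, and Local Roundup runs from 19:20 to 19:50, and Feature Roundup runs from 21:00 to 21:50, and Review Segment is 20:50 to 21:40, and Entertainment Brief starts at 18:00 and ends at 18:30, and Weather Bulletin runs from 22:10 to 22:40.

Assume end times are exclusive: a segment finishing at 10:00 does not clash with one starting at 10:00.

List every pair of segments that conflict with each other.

Sorted by start: Feature Package, News Update, Entertainment Brief, Market Bulletin, Local Roundup, Review Segment, Feature Roundup, Weather Bulletin.
News Update starts before Feature Package ends → Feature Package and News Update overlap.
Entertainment Brief starts after Feature Package ends — done with Feature Package.
Entertainment Brief starts exactly when News Update ends (back-to-back, no overlap) — done with News Update.
Market Bulletin starts after Entertainment Brief ends — done with Entertainment Brief.
Local Roundup starts before Market Bulletin ends → Market Bulletin and Local Roundup overlap.
Review Segment starts after Market Bulletin ends — done with Market Bulletin.
Review Segment starts after Local Roundup ends — done with Local Roundup.
Feature Roundup starts before Review Segment ends → Review Segment and Feature Roundup overlap.
Weather Bulletin starts after Review Segment ends.
Weather Bulletin starts after Feature Roundup ends.

Feature Package & News Update, Feature Roundup & Review Segment, Local Roundup & Market Bulletin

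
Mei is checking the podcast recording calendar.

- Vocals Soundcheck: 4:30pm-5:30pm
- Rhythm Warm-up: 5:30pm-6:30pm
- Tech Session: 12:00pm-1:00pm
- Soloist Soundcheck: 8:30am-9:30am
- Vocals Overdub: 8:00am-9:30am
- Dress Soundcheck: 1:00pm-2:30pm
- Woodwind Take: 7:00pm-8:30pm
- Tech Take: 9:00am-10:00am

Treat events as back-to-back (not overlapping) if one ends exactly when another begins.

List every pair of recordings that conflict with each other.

Sorted by start: Vocals Overdub, Soloist Soundcheck, Tech Take, Tech Session, Dress Soundcheck, Vocals Soundcheck, Rhythm Warm-up, Woodwind Take.
Soloist Soundcheck starts before Vocals Overdub ends → Vocals Overdub and Soloist Soundcheck overlap.
Tech Take starts before Vocals Overdub ends → Vocals Overdub and Tech Take overlap.
Tech Session starts after Vocals Overdub ends, so Vocals Overdub has no further overlaps.
Tech Take starts before Soloist Soundcheck ends → Soloist Soundcheck and Tech Take overlap.
Tech Session starts after Soloist Soundcheck ends, so Soloist Soundcheck has no further overlaps.
Tech Session starts after Tech Take ends, so Tech Take has no further overlaps.
Dress Soundcheck starts exactly when Tech Session ends (back-to-back, no overlap), so Tech Session has no further overlaps.
Vocals Soundcheck starts after Dress Soundcheck ends, so Dress Soundcheck has no further overlaps.
Rhythm Warm-up starts exactly when Vocals Soundcheck ends (back-to-back, no overlap), so Vocals Soundcheck has no further overlaps.
Woodwind Take starts after Rhythm Warm-up ends.

Soloist Soundcheck & Tech Take, Soloist Soundcheck & Vocals Overdub, Tech Take & Vocals Overdub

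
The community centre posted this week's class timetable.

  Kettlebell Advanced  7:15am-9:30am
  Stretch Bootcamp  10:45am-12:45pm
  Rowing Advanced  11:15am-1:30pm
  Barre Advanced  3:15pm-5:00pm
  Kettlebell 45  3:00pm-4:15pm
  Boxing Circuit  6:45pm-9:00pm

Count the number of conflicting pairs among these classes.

Sorted by start: Kettlebell Advanced, Stretch Bootcamp, Rowing Advanced, Kettlebell 45, Barre Advanced, Boxing Circuit.
Stretch Bootcamp starts after Kettlebell Advanced ends, so nothing later overlaps Kettlebell Advanced either.
Rowing Advanced starts before Stretch Bootcamp ends → Stretch Bootcamp and Rowing Advanced overlap.
Kettlebell 45 starts after Stretch Bootcamp ends, so nothing later overlaps Stretch Bootcamp either.
Kettlebell 45 starts after Rowing Advanced ends, so nothing later overlaps Rowing Advanced either.
Barre Advanced starts before Kettlebell 45 ends → Kettlebell 45 and Barre Advanced overlap.
Boxing Circuit starts after Kettlebell 45 ends.
Boxing Circuit starts after Barre Advanced ends.
Overlapping pairs: Barre Advanced & Kettlebell 45, Rowing Advanced & Stretch Bootcamp — 2 in total.

2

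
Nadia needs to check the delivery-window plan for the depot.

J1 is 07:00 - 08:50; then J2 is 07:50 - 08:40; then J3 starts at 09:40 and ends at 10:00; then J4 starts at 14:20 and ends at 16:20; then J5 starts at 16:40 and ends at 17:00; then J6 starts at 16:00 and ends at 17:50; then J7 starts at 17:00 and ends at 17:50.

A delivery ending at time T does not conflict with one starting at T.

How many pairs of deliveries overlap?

Check each pair: they overlap iff neither finishes before the other starts.
Sorted by start: J1, J2, J3, J4, J6, J5, J7.
J2 starts before J1 ends → J1 and J2 overlap.
J3 starts after J1 ends, so J1 has no further overlaps.
J3 starts after J2 ends, so J2 has no further overlaps.
J4 starts after J3 ends, so J3 has no further overlaps.
J6 starts before J4 ends → J4 and J6 overlap.
J5 starts after J4 ends, so J4 has no further overlaps.
J5 starts before J6 ends → J6 and J5 overlap.
J7 starts before J6 ends → J6 and J7 overlap.
J7 starts exactly when J5 ends (back-to-back, no overlap).
Overlapping pairs: J1 & J2, J4 & J6, J5 & J6, J6 & J7 — 4 in total.

4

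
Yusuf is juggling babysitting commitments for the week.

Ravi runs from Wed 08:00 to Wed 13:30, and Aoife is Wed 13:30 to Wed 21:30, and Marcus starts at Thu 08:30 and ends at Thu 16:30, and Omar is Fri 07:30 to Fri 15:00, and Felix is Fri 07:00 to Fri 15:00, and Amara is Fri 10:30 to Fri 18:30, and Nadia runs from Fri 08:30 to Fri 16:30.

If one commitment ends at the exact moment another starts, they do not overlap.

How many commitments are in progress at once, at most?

4

Walk through starts and ends in time order (an end at T is processed before a start at T):
Wed 08:00 start Ravi → 1
Wed 13:30 end Ravi → 0
Wed 13:30 start Aoife → 1
Wed 21:30 end Aoife → 0
Thu 08:30 start Marcus → 1
Thu 16:30 end Marcus → 0
Fri 07:00 start Felix → 1
Fri 07:30 start Omar → 2
Fri 08:30 start Nadia → 3
Fri 10:30 start Amara → 4
Fri 15:00 end Felix → 3
Fri 15:00 end Omar → 2
Fri 16:30 end Nadia → 1
Fri 18:30 end Amara → 0
Peak is 4, at Fri 10:30 (Amara, Felix, Nadia, Omar).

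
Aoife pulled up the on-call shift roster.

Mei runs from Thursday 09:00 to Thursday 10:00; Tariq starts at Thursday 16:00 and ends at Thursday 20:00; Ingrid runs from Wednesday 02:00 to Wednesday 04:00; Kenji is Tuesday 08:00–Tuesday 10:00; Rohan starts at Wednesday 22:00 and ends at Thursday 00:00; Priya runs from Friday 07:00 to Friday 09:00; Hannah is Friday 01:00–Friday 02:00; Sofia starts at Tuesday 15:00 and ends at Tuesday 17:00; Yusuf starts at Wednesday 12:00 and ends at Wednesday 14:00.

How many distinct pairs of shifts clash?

Sorted by start: Kenji, Sofia, Ingrid, Yusuf, Rohan, Mei, Tariq, Hannah, Priya.
Sofia starts after Kenji ends; Kenji is clear from here.
Ingrid starts after Sofia ends; Sofia is clear from here.
Yusuf starts after Ingrid ends; Ingrid is clear from here.
Rohan starts after Yusuf ends; Yusuf is clear from here.
Mei starts after Rohan ends; Rohan is clear from here.
Tariq starts after Mei ends; Mei is clear from here.
Hannah starts after Tariq ends; Tariq is clear from here.
Priya starts after Hannah ends.
No pair overlaps.

0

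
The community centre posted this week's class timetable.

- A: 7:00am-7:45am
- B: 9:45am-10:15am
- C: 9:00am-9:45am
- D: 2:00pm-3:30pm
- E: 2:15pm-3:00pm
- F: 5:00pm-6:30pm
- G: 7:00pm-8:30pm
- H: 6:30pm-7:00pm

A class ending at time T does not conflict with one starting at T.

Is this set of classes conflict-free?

Two intervals overlap when each starts before the other ends.
Sorted by start: A, C, B, D, E, F, H, G.
C starts after A ends, so A has no further overlaps.
B starts exactly when C ends (back-to-back, no overlap), so C has no further overlaps.
D starts after B ends, so B has no further overlaps.
E starts before D ends → D and E overlap.
That's a conflict, so the schedule is not conflict-free.

No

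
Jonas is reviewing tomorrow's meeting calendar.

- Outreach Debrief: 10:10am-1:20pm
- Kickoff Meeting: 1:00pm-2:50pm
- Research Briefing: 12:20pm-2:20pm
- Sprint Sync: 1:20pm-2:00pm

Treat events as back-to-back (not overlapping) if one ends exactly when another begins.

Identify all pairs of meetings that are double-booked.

Sorted by start: Outreach Debrief, Research Briefing, Kickoff Meeting, Sprint Sync.
Research Briefing starts before Outreach Debrief ends → Outreach Debrief and Research Briefing overlap.
Kickoff Meeting starts before Outreach Debrief ends → Outreach Debrief and Kickoff Meeting overlap.
Sprint Sync starts exactly when Outreach Debrief ends (back-to-back, no overlap).
Kickoff Meeting starts before Research Briefing ends → Research Briefing and Kickoff Meeting overlap.
Sprint Sync starts before Research Briefing ends → Research Briefing and Sprint Sync overlap.
Sprint Sync starts before Kickoff Meeting ends → Kickoff Meeting and Sprint Sync overlap.

Kickoff Meeting & Outreach Debrief, Kickoff Meeting & Research Briefing, Kickoff Meeting & Sprint Sync, Outreach Debrief & Research Briefing, Research Briefing & Sprint Sync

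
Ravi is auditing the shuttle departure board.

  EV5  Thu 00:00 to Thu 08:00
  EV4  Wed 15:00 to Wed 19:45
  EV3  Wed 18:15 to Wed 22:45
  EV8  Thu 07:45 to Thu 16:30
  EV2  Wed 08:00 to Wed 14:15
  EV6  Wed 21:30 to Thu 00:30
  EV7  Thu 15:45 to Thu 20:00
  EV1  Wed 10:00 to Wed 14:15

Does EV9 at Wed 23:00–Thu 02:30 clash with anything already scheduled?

Yes — it overlaps EV5, EV6

EV2: ends Wed 14:15 at or before EV9 starts Wed 23:00 → clear.
EV1: ends Wed 14:15 at or before EV9 starts Wed 23:00 → clear.
EV4: ends Wed 19:45 at or before EV9 starts Wed 23:00 → clear.
EV3: ends Wed 22:45 at or before EV9 starts Wed 23:00 → clear.
EV6: starts Wed 21:30 before EV9 ends Thu 02:30, and ends Thu 00:30 after EV9 starts Wed 23:00 → overlap.
EV5: starts Thu 00:00 before EV9 ends Thu 02:30, and ends Thu 08:00 after EV9 starts Wed 23:00 → overlap.
EV8: starts Thu 07:45 at or after EV9 ends Thu 02:30 → clear.
EV7: starts Thu 15:45 at or after EV9 ends Thu 02:30 → clear.
EV9 overlaps EV5, EV6.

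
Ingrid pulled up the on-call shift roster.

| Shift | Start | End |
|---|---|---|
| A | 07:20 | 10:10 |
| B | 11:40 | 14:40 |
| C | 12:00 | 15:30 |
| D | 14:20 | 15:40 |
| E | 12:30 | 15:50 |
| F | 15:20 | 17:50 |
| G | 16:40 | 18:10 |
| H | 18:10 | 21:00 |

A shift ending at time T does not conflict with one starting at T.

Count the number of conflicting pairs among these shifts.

10

Two intervals overlap when each starts before the other ends.
Sorted by start: A, B, C, E, D, F, G, H.
B starts after A ends, so nothing later overlaps A either.
C starts before B ends → B and C overlap.
E starts before B ends → B and E overlap.
D starts before B ends → B and D overlap.
F starts after B ends, so nothing later overlaps B either.
E starts before C ends → C and E overlap.
D starts before C ends → C and D overlap.
F starts before C ends → C and F overlap.
G starts after C ends, so nothing later overlaps C either.
D starts before E ends → E and D overlap.
F starts before E ends → E and F overlap.
G starts after E ends, so nothing later overlaps E either.
F starts before D ends → D and F overlap.
G starts after D ends, so nothing later overlaps D either.
G starts before F ends → F and G overlap.
H starts after F ends.
H starts exactly when G ends (back-to-back, no overlap).
Overlapping pairs: B & C, B & D, B & E, C & D, C & E, C & F, D & E, D & F, E & F, F & G — 10 in total.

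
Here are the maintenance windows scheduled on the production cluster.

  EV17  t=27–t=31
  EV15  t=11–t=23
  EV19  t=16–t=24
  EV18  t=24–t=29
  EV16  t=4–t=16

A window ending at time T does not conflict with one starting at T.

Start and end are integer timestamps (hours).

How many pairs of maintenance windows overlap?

Check each pair: they overlap iff neither finishes before the other starts.
Sorted by start: EV16, EV15, EV19, EV18, EV17.
EV15 starts before EV16 ends → EV16 and EV15 overlap.
EV19 starts exactly when EV16 ends (back-to-back, no overlap), so EV16 has no further overlaps.
EV19 starts before EV15 ends → EV15 and EV19 overlap.
EV18 starts after EV15 ends, so EV15 has no further overlaps.
EV18 starts exactly when EV19 ends (back-to-back, no overlap), so EV19 has no further overlaps.
EV17 starts before EV18 ends → EV18 and EV17 overlap.
Overlapping pairs: EV15 & EV16, EV15 & EV19, EV17 & EV18 — 3 in total.

3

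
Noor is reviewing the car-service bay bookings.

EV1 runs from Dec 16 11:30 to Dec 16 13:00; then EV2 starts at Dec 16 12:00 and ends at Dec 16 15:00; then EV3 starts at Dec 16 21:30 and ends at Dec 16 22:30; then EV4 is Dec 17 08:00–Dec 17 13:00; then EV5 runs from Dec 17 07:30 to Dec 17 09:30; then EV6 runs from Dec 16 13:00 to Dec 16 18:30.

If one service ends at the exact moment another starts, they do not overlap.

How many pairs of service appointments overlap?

3

Sorted by start: EV1, EV2, EV6, EV3, EV5, EV4.
EV2 starts before EV1 ends → EV1 and EV2 overlap.
EV6 starts exactly when EV1 ends (back-to-back, no overlap) — done with EV1.
EV6 starts before EV2 ends → EV2 and EV6 overlap.
EV3 starts after EV2 ends — done with EV2.
EV3 starts after EV6 ends — done with EV6.
EV5 starts after EV3 ends — done with EV3.
EV4 starts before EV5 ends → EV5 and EV4 overlap.
Overlapping pairs: EV1 & EV2, EV2 & EV6, EV4 & EV5 — 3 in total.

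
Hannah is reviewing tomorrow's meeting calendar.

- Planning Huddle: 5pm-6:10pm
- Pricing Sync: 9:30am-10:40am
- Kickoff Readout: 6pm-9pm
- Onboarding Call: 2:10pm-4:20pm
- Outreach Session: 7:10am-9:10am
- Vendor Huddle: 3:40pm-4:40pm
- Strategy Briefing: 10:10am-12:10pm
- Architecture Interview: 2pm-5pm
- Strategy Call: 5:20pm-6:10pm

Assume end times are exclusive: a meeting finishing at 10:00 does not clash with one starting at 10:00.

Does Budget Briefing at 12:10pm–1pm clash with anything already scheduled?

Outreach Session: ends 9:10am at or before Budget Briefing starts 12:10pm → clear.
Pricing Sync: ends 10:40am at or before Budget Briefing starts 12:10pm → clear.
Strategy Briefing: ends 12:10pm at or before Budget Briefing starts 12:10pm → clear.
Architecture Interview: starts 2pm at or after Budget Briefing ends 1pm → clear.
Onboarding Call: starts 2:10pm at or after Budget Briefing ends 1pm → clear.
Vendor Huddle: starts 3:40pm at or after Budget Briefing ends 1pm → clear.
Planning Huddle: starts 5pm at or after Budget Briefing ends 1pm → clear.
Strategy Call: starts 5:20pm at or after Budget Briefing ends 1pm → clear.
Kickoff Readout: starts 6pm at or after Budget Briefing ends 1pm → clear.

No — it doesn't clash with anything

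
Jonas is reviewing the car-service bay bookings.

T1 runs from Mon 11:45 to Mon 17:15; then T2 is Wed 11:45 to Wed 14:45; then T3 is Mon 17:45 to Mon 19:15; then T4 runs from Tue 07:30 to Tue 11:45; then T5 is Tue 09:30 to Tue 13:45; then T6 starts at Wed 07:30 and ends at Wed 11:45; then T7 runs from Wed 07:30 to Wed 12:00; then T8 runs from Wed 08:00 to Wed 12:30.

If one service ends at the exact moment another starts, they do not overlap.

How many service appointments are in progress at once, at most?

3

Sweep the timeline, counting +1 at each start and −1 at each end (ends before starts at a tie):
Mon 11:45 start T1 → 1
Mon 17:15 end T1 → 0
Mon 17:45 start T3 → 1
Mon 19:15 end T3 → 0
Tue 07:30 start T4 → 1
Tue 09:30 start T5 → 2
Tue 11:45 end T4 → 1
Tue 13:45 end T5 → 0
Wed 07:30 start T6 → 1
Wed 07:30 start T7 → 2
Wed 08:00 start T8 → 3
Wed 11:45 end T6 → 2
Wed 11:45 start T2 → 3
Wed 12:00 end T7 → 2
Wed 12:30 end T8 → 1
Wed 14:45 end T2 → 0
Peak is 3, at Wed 08:00 (T6, T7, T8).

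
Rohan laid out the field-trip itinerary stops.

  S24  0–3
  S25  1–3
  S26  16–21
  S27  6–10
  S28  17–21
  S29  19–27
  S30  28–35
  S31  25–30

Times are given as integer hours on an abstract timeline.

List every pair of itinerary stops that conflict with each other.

S24 & S25, S26 & S28, S26 & S29, S28 & S29, S29 & S31, S30 & S31

Sorted by start: S24, S25, S27, S26, S28, S29, S31, S30.
S25 starts before S24 ends → S24 and S25 overlap.
S27 starts after S24 ends — done with S24.
S27 starts after S25 ends — done with S25.
S26 starts after S27 ends — done with S27.
S28 starts before S26 ends → S26 and S28 overlap.
S29 starts before S26 ends → S26 and S29 overlap.
S31 starts after S26 ends — done with S26.
S29 starts before S28 ends → S28 and S29 overlap.
S31 starts after S28 ends — done with S28.
S31 starts before S29 ends → S29 and S31 overlap.
S30 starts after S29 ends.
S30 starts before S31 ends → S31 and S30 overlap.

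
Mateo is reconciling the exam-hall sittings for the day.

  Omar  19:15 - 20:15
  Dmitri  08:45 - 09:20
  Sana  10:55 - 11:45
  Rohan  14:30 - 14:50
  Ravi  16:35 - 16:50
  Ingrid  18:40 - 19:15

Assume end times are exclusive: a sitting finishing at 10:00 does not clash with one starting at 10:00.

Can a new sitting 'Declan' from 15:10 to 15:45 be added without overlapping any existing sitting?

Dmitri: ends 09:20 at or before Declan starts 15:10 → clear.
Sana: ends 11:45 at or before Declan starts 15:10 → clear.
Rohan: ends 14:50 at or before Declan starts 15:10 → clear.
Ravi: starts 16:35 at or after Declan ends 15:45 → clear.
Ingrid: starts 18:40 at or after Declan ends 15:45 → clear.
Omar: starts 19:15 at or after Declan ends 15:45 → clear.

Yes — the slot is free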